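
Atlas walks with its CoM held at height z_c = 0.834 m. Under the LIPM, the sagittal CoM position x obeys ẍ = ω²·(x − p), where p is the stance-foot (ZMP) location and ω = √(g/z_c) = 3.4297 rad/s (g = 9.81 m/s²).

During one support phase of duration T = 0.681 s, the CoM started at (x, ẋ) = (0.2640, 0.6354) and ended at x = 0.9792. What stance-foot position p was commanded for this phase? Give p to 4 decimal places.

ωT = 3.4297·0.681 = 2.335626; cosh(ωT) = 5.216338, sinh(ωT) = 5.119588
x(T) = p + (x₀−p)·cosh(ωT) + (ẋ₀/ω)·sinh(ωT) ⇒ p·(1 − cosh) = x(T) − x₀·cosh − (ẋ₀/ω)·sinh
numerator   = 0.9792 − (0.2640)·5.216338 − (0.6354/3.4297)·5.119588 = -1.346388
denominator = 1 − 5.216338 = -4.216338
p = -1.346388 / -4.216338 = 0.3193

p = 0.3193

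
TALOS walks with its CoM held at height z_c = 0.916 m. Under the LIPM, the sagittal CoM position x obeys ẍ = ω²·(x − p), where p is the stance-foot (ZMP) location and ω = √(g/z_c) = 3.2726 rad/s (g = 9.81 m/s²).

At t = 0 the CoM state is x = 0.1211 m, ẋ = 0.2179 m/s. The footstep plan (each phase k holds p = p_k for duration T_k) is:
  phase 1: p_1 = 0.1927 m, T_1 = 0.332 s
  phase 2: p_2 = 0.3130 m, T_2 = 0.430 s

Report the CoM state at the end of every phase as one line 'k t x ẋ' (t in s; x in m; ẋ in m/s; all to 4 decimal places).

phase 1: p=0.1927, T=0.332, ωT=1.086503, cosh=1.650643, sinh=1.313249; start (x,ẋ)=(0.121100, 0.217900) → end (x,ẋ)=(0.161954, 0.051957)
phase 2: p=0.3130, T=0.430, ωT=1.407218, cosh=2.164700, sinh=1.919876; start (x,ẋ)=(0.161954, 0.051957) → end (x,ẋ)=(0.016512, -0.836547)

1 0.3320 0.1620 0.0520
2 0.7620 0.0165 -0.8365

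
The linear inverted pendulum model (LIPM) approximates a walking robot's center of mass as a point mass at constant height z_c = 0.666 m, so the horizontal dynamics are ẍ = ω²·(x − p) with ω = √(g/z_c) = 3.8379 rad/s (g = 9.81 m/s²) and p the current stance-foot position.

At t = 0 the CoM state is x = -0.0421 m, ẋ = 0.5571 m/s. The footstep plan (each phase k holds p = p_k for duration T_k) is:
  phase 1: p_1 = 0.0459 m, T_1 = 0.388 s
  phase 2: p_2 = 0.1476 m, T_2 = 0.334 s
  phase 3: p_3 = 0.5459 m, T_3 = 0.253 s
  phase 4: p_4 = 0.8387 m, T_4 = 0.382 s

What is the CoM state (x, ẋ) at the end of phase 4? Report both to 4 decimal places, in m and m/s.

x = 0.9995, ẋ = 1.0245

phase 1: p=0.0459, T=0.388, ωT=1.489105, cosh=2.329351, sinh=2.103776; start (x,ẋ)=(-0.042100, 0.557100) → end (x,ẋ)=(0.146296, 0.587162)
phase 2: p=0.1476, T=0.334, ωT=1.281859, cosh=1.940426, sinh=1.662905; start (x,ẋ)=(0.146296, 0.587162) → end (x,ẋ)=(0.399478, 1.131022)
phase 3: p=0.5459, T=0.253, ωT=0.970989, cosh=1.509631, sinh=1.130923; start (x,ẋ)=(0.399478, 1.131022) → end (x,ẋ)=(0.658138, 1.071903)
phase 4: p=0.8387, T=0.382, ωT=1.466078, cosh=2.281520, sinh=2.050690; start (x,ẋ)=(0.658138, 1.071903) → end (x,ẋ)=(0.999490, 1.024484)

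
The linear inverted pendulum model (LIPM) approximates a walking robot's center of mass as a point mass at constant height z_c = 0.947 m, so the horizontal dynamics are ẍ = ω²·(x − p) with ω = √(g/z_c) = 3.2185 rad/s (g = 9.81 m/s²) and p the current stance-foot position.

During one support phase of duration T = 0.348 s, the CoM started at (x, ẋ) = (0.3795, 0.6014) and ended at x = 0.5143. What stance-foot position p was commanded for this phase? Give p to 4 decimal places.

p = 0.5536

ωT = 3.2185·0.348 = 1.120038; cosh(ωT) = 1.695619, sinh(ωT) = 1.369352
x(T) = p + (x₀−p)·cosh(ωT) + (ẋ₀/ω)·sinh(ωT) ⇒ p·(1 − cosh) = x(T) − x₀·cosh − (ẋ₀/ω)·sinh
numerator   = 0.5143 − (0.3795)·1.695619 − (0.6014/3.2185)·1.369352 = -0.385061
denominator = 1 − 1.695619 = -0.695619
p = -0.385061 / -0.695619 = 0.5536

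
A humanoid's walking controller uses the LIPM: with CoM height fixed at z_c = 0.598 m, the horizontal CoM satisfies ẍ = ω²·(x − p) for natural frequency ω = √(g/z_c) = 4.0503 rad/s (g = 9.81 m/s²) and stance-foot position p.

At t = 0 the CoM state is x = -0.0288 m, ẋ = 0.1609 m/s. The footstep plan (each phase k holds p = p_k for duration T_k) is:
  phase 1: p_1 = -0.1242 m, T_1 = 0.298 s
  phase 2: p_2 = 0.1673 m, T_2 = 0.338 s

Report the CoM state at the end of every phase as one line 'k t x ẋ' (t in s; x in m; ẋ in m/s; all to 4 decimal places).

phase 1: p=-0.1242, T=0.298, ωT=1.206989, cosh=1.821250, sinh=1.522154; start (x,ẋ)=(-0.028800, 0.160900) → end (x,ẋ)=(0.110016, 0.881197)
phase 2: p=0.1673, T=0.338, ωT=1.369001, cosh=2.092892, sinh=1.838531; start (x,ẋ)=(0.110016, 0.881197) → end (x,ẋ)=(0.447407, 1.417676)

1 0.2980 0.1100 0.8812
2 0.6360 0.4474 1.4177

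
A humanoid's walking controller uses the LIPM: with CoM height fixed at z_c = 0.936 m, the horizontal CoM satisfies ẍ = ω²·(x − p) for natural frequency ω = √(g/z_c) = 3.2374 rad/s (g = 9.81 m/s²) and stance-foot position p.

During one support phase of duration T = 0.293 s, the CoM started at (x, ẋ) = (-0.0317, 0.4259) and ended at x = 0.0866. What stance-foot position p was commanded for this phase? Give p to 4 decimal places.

ωT = 3.2374·0.293 = 0.948558; cosh(ωT) = 1.484642, sinh(ωT) = 1.097343
x(T) = p + (x₀−p)·cosh(ωT) + (ẋ₀/ω)·sinh(ωT) ⇒ p·(1 − cosh) = x(T) − x₀·cosh − (ẋ₀/ω)·sinh
numerator   = 0.0866 − (-0.0317)·1.484642 − (0.4259/3.2374)·1.097343 = -0.010699
denominator = 1 − 1.484642 = -0.484642
p = -0.010699 / -0.484642 = 0.0221

p = 0.0221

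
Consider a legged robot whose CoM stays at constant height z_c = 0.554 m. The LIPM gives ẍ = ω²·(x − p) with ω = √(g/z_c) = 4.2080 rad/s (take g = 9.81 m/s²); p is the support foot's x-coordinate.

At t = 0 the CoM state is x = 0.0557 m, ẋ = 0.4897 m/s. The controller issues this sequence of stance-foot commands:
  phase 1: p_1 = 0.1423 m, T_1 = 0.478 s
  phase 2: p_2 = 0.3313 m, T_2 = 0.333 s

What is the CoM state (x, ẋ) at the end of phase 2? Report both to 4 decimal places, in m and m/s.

x = 0.3727, ẋ = 0.3984

phase 1: p=0.1423, T=0.478, ωT=2.011424, cosh=3.803875, sinh=3.670077; start (x,ẋ)=(0.055700, 0.489700) → end (x,ẋ)=(0.239984, 0.525335)
phase 2: p=0.3313, T=0.333, ωT=1.401264, cosh=2.153307, sinh=1.907022; start (x,ẋ)=(0.239984, 0.525335) → end (x,ẋ)=(0.372746, 0.398422)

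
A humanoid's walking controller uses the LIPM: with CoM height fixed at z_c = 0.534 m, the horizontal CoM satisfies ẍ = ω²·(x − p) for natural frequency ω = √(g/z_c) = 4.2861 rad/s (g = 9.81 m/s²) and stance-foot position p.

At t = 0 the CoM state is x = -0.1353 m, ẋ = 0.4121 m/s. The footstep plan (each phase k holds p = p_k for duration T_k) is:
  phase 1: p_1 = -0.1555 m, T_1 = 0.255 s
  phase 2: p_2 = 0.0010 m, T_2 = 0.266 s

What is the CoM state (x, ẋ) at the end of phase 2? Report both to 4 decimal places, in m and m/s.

phase 1: p=-0.1555, T=0.255, ωT=1.092956, cosh=1.659151, sinh=1.323927; start (x,ẋ)=(-0.135300, 0.412100) → end (x,ẋ)=(0.005308, 0.798361)
phase 2: p=0.0010, T=0.266, ωT=1.140103, cosh=1.723438, sinh=1.403651; start (x,ẋ)=(0.005308, 0.798361) → end (x,ẋ)=(0.269879, 1.401841)

x = 0.2699, ẋ = 1.4018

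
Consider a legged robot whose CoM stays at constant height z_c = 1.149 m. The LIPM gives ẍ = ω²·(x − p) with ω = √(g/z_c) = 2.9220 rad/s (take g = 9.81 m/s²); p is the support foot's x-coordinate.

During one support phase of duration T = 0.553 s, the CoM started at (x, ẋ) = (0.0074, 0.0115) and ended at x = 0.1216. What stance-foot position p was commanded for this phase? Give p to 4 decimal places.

p = -0.0574

ωT = 2.9220·0.553 = 1.615866; cosh(ωT) = 2.615481, sinh(ωT) = 2.416763
x(T) = p + (x₀−p)·cosh(ωT) + (ẋ₀/ω)·sinh(ωT) ⇒ p·(1 − cosh) = x(T) − x₀·cosh − (ẋ₀/ω)·sinh
numerator   = 0.1216 − (0.0074)·2.615481 − (0.0115/2.9220)·2.416763 = 0.092734
denominator = 1 − 2.615481 = -1.615481
p = 0.092734 / -1.615481 = -0.0574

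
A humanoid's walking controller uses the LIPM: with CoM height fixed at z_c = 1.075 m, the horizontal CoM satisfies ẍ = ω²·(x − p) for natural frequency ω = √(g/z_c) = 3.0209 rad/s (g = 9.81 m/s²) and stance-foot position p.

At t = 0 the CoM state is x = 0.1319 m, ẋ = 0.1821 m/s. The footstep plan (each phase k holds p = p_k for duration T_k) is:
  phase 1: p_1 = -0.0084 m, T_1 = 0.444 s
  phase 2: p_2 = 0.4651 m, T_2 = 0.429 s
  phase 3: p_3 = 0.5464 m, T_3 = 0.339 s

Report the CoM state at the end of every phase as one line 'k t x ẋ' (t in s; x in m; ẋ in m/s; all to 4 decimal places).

1 0.4440 0.3856 1.1269
2 0.8730 0.9395 1.8072
3 1.2120 1.8898 4.2807

phase 1: p=-0.0084, T=0.444, ωT=1.341280, cosh=2.042722, sinh=1.781211; start (x,ẋ)=(0.131900, 0.182100) → end (x,ẋ)=(0.385565, 1.126915)
phase 2: p=0.4651, T=0.429, ωT=1.295966, cosh=1.964079, sinh=1.690446; start (x,ẋ)=(0.385565, 1.126915) → end (x,ẋ)=(0.939491, 1.807193)
phase 3: p=0.5464, T=0.339, ωT=1.024085, cosh=1.571836, sinh=1.212711; start (x,ẋ)=(0.939491, 1.807193) → end (x,ẋ)=(1.889754, 4.280689)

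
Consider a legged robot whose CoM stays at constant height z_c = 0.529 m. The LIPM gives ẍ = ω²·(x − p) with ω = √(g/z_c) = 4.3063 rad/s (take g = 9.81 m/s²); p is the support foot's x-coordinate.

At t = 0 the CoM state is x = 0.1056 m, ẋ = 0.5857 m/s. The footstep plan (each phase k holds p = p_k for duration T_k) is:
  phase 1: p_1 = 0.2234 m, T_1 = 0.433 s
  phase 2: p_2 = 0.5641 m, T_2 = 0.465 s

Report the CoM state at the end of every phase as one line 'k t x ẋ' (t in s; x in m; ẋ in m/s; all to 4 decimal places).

1 0.4330 0.2625 0.3377
2 0.8980 -0.2881 -3.4489

phase 1: p=0.2234, T=0.433, ωT=1.864628, cosh=3.304244, sinh=3.149290; start (x,ẋ)=(0.105600, 0.585700) → end (x,ẋ)=(0.262495, 0.337717)
phase 2: p=0.5641, T=0.465, ωT=2.002430, cosh=3.771018, sinh=3.636011; start (x,ẋ)=(0.262495, 0.337717) → end (x,ẋ)=(-0.288107, -3.448919)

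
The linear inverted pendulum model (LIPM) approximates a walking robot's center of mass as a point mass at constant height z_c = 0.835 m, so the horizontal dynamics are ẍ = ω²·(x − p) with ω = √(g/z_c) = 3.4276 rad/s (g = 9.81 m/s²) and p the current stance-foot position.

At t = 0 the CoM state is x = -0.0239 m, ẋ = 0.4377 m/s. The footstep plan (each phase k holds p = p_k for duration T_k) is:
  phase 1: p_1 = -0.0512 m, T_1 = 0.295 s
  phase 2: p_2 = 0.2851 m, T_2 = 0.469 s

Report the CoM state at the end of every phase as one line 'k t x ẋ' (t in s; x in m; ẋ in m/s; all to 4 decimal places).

1 0.2950 0.1436 0.7928
2 0.7640 0.4717 0.8957

phase 1: p=-0.0512, T=0.295, ωT=1.011142, cosh=1.556271, sinh=1.192468; start (x,ẋ)=(-0.023900, 0.437700) → end (x,ẋ)=(0.143563, 0.792763)
phase 2: p=0.2851, T=0.469, ωT=1.607544, cosh=2.595460, sinh=2.395081; start (x,ẋ)=(0.143563, 0.792763) → end (x,ẋ)=(0.471699, 0.895652)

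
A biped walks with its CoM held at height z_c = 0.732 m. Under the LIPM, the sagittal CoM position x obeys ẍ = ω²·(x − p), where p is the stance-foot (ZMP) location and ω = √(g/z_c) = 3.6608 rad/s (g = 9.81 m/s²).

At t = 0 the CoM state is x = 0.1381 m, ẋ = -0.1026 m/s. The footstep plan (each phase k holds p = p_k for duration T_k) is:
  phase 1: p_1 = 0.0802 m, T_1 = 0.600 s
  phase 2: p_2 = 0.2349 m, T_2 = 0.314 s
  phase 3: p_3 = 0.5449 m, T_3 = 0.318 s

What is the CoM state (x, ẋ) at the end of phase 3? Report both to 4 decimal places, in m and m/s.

phase 1: p=0.0802, T=0.600, ωT=2.196480, cosh=4.552248, sinh=4.441054; start (x,ẋ)=(0.138100, -0.102600) → end (x,ẋ)=(0.219307, 0.474267)
phase 2: p=0.2349, T=0.314, ωT=1.149491, cosh=1.736692, sinh=1.419894; start (x,ẋ)=(0.219307, 0.474267) → end (x,ẋ)=(0.391771, 0.742605)
phase 3: p=0.5449, T=0.318, ωT=1.164134, cosh=1.757671, sinh=1.445478; start (x,ẋ)=(0.391771, 0.742605) → end (x,ẋ)=(0.568970, 0.494958)

x = 0.5690, ẋ = 0.4950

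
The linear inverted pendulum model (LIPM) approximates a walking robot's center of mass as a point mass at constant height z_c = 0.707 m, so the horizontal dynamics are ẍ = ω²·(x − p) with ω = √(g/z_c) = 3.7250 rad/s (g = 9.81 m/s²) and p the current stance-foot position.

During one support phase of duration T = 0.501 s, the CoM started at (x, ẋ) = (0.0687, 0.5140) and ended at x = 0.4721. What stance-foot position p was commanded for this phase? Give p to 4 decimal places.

p = 0.0825

ωT = 3.7250·0.501 = 1.866225; cosh(ωT) = 3.309278, sinh(ωT) = 3.154571
x(T) = p + (x₀−p)·cosh(ωT) + (ẋ₀/ω)·sinh(ωT) ⇒ p·(1 − cosh) = x(T) − x₀·cosh − (ẋ₀/ω)·sinh
numerator   = 0.4721 − (0.0687)·3.309278 − (0.5140/3.7250)·3.154571 = -0.190536
denominator = 1 − 3.309278 = -2.309278
p = -0.190536 / -2.309278 = 0.0825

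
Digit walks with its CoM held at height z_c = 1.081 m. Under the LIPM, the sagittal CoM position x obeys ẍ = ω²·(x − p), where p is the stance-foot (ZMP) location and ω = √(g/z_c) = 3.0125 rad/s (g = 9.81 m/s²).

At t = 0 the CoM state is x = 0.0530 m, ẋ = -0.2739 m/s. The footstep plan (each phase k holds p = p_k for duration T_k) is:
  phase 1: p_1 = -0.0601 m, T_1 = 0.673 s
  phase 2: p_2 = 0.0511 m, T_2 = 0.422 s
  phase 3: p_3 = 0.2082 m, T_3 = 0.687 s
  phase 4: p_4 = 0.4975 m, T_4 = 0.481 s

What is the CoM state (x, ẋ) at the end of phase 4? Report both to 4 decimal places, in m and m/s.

x = 0.6371, ẋ = 0.6412

phase 1: p=-0.0601, T=0.673, ωT=2.027413, cosh=3.863043, sinh=3.731367; start (x,ẋ)=(0.053000, -0.273900) → end (x,ẋ)=(0.037550, 0.213241)
phase 2: p=0.0511, T=0.422, ωT=1.271275, cosh=1.922935, sinh=1.642461; start (x,ẋ)=(0.037550, 0.213241) → end (x,ẋ)=(0.141306, 0.343003)
phase 3: p=0.2082, T=0.687, ωT=2.069588, cosh=4.023896, sinh=3.897658; start (x,ẋ)=(0.141306, 0.343003) → end (x,ẋ)=(0.382813, 0.594762)
phase 4: p=0.4975, T=0.481, ωT=1.449013, cosh=2.246854, sinh=2.012052; start (x,ẋ)=(0.382813, 0.594762) → end (x,ẋ)=(0.637058, 0.641192)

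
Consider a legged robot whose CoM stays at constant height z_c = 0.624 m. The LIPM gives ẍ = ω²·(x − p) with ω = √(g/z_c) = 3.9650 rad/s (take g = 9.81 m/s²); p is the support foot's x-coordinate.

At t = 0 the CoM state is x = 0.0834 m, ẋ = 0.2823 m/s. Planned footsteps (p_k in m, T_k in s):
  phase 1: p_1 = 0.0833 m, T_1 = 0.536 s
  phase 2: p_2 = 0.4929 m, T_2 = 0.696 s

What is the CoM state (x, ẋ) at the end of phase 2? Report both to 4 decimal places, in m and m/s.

phase 1: p=0.0833, T=0.536, ωT=2.125240, cosh=4.247156, sinh=4.127751; start (x,ẋ)=(0.083400, 0.282300) → end (x,ẋ)=(0.377612, 1.200609)
phase 2: p=0.4929, T=0.696, ωT=2.759640, cosh=7.928735, sinh=7.865421; start (x,ẋ)=(0.377612, 1.200609) → end (x,ẋ)=(1.960477, 5.923901)

x = 1.9605, ẋ = 5.9239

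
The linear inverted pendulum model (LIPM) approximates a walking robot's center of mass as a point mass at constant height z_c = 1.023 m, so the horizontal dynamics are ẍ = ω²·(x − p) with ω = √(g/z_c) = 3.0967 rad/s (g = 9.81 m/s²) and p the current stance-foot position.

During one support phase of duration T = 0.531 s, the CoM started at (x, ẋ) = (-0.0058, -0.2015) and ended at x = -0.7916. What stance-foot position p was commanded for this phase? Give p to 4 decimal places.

ωT = 3.0967·0.531 = 1.644348; cosh(ωT) = 2.685385, sinh(ωT) = 2.492246
x(T) = p + (x₀−p)·cosh(ωT) + (ẋ₀/ω)·sinh(ωT) ⇒ p·(1 − cosh) = x(T) − x₀·cosh − (ẋ₀/ω)·sinh
numerator   = -0.7916 − (-0.0058)·2.685385 − (-0.2015/3.0967)·2.492246 = -0.613856
denominator = 1 − 2.685385 = -1.685385
p = -0.613856 / -1.685385 = 0.3642

p = 0.3642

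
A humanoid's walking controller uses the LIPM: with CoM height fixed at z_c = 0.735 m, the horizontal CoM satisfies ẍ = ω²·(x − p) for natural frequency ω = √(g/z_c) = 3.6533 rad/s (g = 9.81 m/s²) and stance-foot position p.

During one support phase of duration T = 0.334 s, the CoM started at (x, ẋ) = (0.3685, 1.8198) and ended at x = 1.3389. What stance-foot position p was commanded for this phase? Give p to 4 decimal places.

ωT = 3.6533·0.334 = 1.220202; cosh(ωT) = 1.841522, sinh(ωT) = 1.546351
x(T) = p + (x₀−p)·cosh(ωT) + (ẋ₀/ω)·sinh(ωT) ⇒ p·(1 − cosh) = x(T) − x₀·cosh − (ẋ₀/ω)·sinh
numerator   = 1.3389 − (0.3685)·1.841522 − (1.8198/3.6533)·1.546351 = -0.109977
denominator = 1 − 1.841522 = -0.841522
p = -0.109977 / -0.841522 = 0.1307

p = 0.1307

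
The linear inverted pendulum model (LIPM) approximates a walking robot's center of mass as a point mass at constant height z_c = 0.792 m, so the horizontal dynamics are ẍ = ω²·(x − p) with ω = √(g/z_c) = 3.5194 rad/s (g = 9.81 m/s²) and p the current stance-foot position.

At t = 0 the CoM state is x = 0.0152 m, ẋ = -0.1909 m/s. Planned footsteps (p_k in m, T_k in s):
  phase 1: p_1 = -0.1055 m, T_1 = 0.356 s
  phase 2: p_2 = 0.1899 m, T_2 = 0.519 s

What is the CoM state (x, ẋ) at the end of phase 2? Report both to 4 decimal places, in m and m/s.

x = -0.0248, ẋ = -0.6166

phase 1: p=-0.1055, T=0.356, ωT=1.252906, cosh=1.893088, sinh=1.607414; start (x,ẋ)=(0.015200, -0.190900) → end (x,ẋ)=(0.035806, 0.321426)
phase 2: p=0.1899, T=0.519, ωT=1.826569, cosh=3.186749, sinh=3.025784; start (x,ẋ)=(0.035806, 0.321426) → end (x,ẋ)=(-0.024815, -0.616636)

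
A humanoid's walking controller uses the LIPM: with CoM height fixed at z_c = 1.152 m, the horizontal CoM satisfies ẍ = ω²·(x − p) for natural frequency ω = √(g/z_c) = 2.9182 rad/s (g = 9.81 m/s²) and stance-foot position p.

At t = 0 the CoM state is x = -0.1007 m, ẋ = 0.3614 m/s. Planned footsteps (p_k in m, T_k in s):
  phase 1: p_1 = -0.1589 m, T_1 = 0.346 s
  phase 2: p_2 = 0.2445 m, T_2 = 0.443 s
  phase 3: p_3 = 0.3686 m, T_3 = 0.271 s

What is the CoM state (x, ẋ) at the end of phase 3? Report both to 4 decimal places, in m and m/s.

phase 1: p=-0.1589, T=0.346, ωT=1.009697, cosh=1.554550, sinh=1.190220; start (x,ẋ)=(-0.100700, 0.361400) → end (x,ẋ)=(0.078976, 0.763960)
phase 2: p=0.2445, T=0.443, ωT=1.292763, cosh=1.958674, sinh=1.684162; start (x,ẋ)=(0.078976, 0.763960) → end (x,ẋ)=(0.361192, 0.682843)
phase 3: p=0.3686, T=0.271, ωT=0.790832, cosh=1.329349, sinh=0.875882; start (x,ẋ)=(0.361192, 0.682843) → end (x,ẋ)=(0.563703, 0.888802)

x = 0.5637, ẋ = 0.8888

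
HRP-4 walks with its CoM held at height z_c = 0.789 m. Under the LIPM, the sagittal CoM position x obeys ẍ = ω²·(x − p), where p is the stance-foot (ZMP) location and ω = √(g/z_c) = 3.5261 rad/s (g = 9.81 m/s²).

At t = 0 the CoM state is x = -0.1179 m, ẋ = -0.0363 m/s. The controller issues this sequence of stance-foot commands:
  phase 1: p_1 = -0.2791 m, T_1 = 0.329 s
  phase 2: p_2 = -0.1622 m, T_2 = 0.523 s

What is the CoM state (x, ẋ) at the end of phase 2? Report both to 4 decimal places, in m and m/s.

x = 0.9852, ẋ = 4.0810

phase 1: p=-0.2791, T=0.329, ωT=1.160087, cosh=1.751835, sinh=1.438376; start (x,ẋ)=(-0.117900, -0.036300) → end (x,ẋ)=(-0.011512, 0.753992)
phase 2: p=-0.1622, T=0.523, ωT=1.844150, cosh=3.240442, sinh=3.082283; start (x,ẋ)=(-0.011512, 0.753992) → end (x,ẋ)=(0.985186, 4.081012)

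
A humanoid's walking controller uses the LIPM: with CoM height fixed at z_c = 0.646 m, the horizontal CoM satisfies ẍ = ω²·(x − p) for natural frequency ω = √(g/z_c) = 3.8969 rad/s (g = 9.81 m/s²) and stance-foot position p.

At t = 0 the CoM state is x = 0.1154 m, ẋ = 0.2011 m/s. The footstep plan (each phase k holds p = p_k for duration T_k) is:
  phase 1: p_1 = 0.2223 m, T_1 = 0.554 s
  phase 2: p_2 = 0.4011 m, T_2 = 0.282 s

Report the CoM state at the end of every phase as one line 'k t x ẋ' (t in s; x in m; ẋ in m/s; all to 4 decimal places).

1 0.5540 -0.0263 -0.8975
2 0.8360 -0.6187 -3.7179

phase 1: p=0.2223, T=0.554, ωT=2.158883, cosh=4.388454, sinh=4.273000; start (x,ẋ)=(0.115400, 0.201100) → end (x,ẋ)=(-0.026317, -0.897522)
phase 2: p=0.4011, T=0.282, ωT=1.098926, cosh=1.667085, sinh=1.333856; start (x,ẋ)=(-0.026317, -0.897522) → end (x,ẋ)=(-0.618650, -3.717918)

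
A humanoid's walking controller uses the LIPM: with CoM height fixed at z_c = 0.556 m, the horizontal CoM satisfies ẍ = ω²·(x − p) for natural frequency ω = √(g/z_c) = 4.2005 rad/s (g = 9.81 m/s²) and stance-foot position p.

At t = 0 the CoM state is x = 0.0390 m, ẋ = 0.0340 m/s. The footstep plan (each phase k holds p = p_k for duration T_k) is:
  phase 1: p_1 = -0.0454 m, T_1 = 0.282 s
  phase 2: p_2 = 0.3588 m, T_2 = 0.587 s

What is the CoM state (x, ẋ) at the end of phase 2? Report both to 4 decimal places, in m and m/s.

phase 1: p=-0.0454, T=0.282, ωT=1.184541, cosh=1.787536, sinh=1.481650; start (x,ẋ)=(0.039000, 0.034000) → end (x,ẋ)=(0.117461, 0.586054)
phase 2: p=0.3588, T=0.587, ωT=2.465693, cosh=5.928296, sinh=5.843347; start (x,ẋ)=(0.117461, 0.586054) → end (x,ẋ)=(-0.256666, -2.449360)

x = -0.2567, ẋ = -2.4494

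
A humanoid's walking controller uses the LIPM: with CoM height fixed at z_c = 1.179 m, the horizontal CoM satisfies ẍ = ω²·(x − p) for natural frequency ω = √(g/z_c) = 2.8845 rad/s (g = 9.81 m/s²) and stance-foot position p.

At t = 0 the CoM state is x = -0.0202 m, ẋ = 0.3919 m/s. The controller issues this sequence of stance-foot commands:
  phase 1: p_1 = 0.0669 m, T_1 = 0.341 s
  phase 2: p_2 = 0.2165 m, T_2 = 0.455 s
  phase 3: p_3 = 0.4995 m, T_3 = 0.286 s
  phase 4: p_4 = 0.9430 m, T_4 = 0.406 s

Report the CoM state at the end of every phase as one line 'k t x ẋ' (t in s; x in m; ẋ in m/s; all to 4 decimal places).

phase 1: p=0.0669, T=0.341, ωT=0.983615, cosh=1.524031, sinh=1.150074; start (x,ẋ)=(-0.020200, 0.391900) → end (x,ẋ)=(0.090411, 0.308323)
phase 2: p=0.2165, T=0.455, ωT=1.312447, cosh=1.992208, sinh=1.723048; start (x,ẋ)=(0.090411, 0.308323) → end (x,ẋ)=(0.149480, -0.012437)
phase 3: p=0.4995, T=0.286, ωT=0.824967, cosh=1.360027, sinh=0.921778; start (x,ẋ)=(0.149480, -0.012437) → end (x,ẋ)=(0.019489, -0.947572)
phase 4: p=0.9430, T=0.406, ωT=1.171107, cosh=1.767792, sinh=1.457769; start (x,ẋ)=(0.019489, -0.947572) → end (x,ẋ)=(-1.168461, -5.558416)

1 0.3410 0.0904 0.3083
2 0.7960 0.1495 -0.0124
3 1.0820 0.0195 -0.9476
4 1.4880 -1.1685 -5.5584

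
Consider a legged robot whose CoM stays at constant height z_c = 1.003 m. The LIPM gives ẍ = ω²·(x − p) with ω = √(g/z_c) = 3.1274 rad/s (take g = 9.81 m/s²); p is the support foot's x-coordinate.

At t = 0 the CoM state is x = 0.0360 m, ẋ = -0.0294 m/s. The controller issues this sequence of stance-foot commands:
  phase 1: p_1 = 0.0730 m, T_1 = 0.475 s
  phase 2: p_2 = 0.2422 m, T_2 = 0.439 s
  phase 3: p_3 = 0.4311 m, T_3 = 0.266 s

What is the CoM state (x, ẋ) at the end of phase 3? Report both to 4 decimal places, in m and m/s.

x = -1.5333, ẋ = -5.8257

phase 1: p=0.0730, T=0.475, ωT=1.485515, cosh=2.321813, sinh=2.095427; start (x,ẋ)=(0.036000, -0.029400) → end (x,ẋ)=(-0.032606, -0.310731)
phase 2: p=0.2422, T=0.439, ωT=1.372929, cosh=2.100128, sinh=1.846764; start (x,ẋ)=(-0.032606, -0.310731) → end (x,ẋ)=(-0.518417, -2.239735)
phase 3: p=0.4311, T=0.266, ωT=0.831888, cosh=1.366440, sinh=0.931213; start (x,ẋ)=(-0.518417, -2.239735) → end (x,ẋ)=(-1.533261, -5.825722)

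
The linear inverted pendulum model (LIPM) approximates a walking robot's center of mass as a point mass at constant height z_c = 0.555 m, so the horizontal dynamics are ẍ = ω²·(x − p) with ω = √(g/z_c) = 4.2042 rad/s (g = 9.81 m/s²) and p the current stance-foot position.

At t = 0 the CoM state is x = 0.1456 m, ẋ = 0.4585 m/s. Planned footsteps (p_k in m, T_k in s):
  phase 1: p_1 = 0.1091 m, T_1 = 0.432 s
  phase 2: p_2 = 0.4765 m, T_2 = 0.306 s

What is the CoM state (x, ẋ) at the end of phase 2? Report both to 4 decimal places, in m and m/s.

x = 1.3790, ẋ = 4.2348

phase 1: p=0.1091, T=0.432, ωT=1.816214, cosh=3.155589, sinh=2.992949; start (x,ẋ)=(0.145600, 0.458500) → end (x,ẋ)=(0.550683, 1.906116)
phase 2: p=0.4765, T=0.306, ωT=1.286485, cosh=1.948140, sinh=1.671900; start (x,ẋ)=(0.550683, 1.906116) → end (x,ẋ)=(1.379031, 4.234812)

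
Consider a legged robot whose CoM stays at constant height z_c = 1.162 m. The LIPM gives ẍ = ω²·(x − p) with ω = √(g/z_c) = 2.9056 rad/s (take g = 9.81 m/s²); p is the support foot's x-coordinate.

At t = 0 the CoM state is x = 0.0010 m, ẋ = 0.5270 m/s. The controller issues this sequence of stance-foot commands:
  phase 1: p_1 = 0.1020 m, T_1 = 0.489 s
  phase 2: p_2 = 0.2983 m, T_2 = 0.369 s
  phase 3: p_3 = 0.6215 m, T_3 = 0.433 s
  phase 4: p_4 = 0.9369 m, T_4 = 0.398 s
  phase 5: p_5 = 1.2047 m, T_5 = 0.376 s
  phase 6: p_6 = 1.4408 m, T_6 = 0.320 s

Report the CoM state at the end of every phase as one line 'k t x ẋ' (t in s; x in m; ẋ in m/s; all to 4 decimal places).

1 0.4890 0.2343 0.5826
2 0.8580 0.4524 0.7109
3 1.2910 0.6957 0.5573
4 1.6890 0.7903 -0.0301
5 2.0650 0.5037 -1.6432
6 2.3850 -0.5363 -5.3187

phase 1: p=0.1020, T=0.489, ωT=1.420838, cosh=2.191051, sinh=1.949540; start (x,ẋ)=(0.001000, 0.527000) → end (x,ẋ)=(0.234299, 0.582561)
phase 2: p=0.2983, T=0.369, ωT=1.072166, cosh=1.631984, sinh=1.289718; start (x,ẋ)=(0.234299, 0.582561) → end (x,ẋ)=(0.452435, 0.710894)
phase 3: p=0.6215, T=0.433, ωT=1.258125, cosh=1.901502, sinh=1.617315; start (x,ẋ)=(0.452435, 0.710894) → end (x,ẋ)=(0.695721, 0.557286)
phase 4: p=0.9369, T=0.398, ωT=1.156429, cosh=1.746585, sinh=1.431977; start (x,ẋ)=(0.695721, 0.557286) → end (x,ẋ)=(0.790310, -0.030137)
phase 5: p=1.2047, T=0.376, ωT=1.092506, cosh=1.658555, sinh=1.323180; start (x,ẋ)=(0.790310, -0.030137) → end (x,ẋ)=(0.503688, -1.643159)
phase 6: p=1.4408, T=0.320, ωT=0.929792, cosh=1.464309, sinh=1.069673; start (x,ẋ)=(0.503688, -1.643159) → end (x,ẋ)=(-0.536337, -5.318676)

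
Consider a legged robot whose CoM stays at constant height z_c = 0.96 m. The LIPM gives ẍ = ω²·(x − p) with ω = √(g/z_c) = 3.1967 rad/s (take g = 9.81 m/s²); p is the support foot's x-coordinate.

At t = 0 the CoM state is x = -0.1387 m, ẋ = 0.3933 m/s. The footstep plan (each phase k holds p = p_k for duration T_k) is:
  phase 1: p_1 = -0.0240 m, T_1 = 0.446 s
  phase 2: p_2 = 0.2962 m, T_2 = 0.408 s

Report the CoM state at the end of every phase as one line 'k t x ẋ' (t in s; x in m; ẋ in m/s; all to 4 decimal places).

phase 1: p=-0.0240, T=0.446, ωT=1.425728, cosh=2.200610, sinh=1.960277; start (x,ẋ)=(-0.138700, 0.393300) → end (x,ẋ)=(-0.035231, 0.146742)
phase 2: p=0.2962, T=0.408, ωT=1.304254, cosh=1.978156, sinh=1.706781; start (x,ẋ)=(-0.035231, 0.146742) → end (x,ẋ)=(-0.281074, -1.518031)

1 0.4460 -0.0352 0.1467
2 0.8540 -0.2811 -1.5180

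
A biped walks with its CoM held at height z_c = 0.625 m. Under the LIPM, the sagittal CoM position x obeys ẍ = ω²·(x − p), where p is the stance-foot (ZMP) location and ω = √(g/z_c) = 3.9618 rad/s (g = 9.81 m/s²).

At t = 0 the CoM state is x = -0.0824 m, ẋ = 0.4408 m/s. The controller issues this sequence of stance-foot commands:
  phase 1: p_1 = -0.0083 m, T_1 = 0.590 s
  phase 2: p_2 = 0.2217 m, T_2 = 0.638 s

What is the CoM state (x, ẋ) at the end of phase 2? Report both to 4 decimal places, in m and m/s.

phase 1: p=-0.0083, T=0.590, ωT=2.337462, cosh=5.225747, sinh=5.129175; start (x,ẋ)=(-0.082400, 0.440800) → end (x,ẋ)=(0.175157, 0.797741)
phase 2: p=0.2217, T=0.638, ωT=2.527628, cosh=6.301809, sinh=6.221961; start (x,ẋ)=(0.175157, 0.797741) → end (x,ẋ)=(1.181239, 3.879923)

x = 1.1812, ẋ = 3.8799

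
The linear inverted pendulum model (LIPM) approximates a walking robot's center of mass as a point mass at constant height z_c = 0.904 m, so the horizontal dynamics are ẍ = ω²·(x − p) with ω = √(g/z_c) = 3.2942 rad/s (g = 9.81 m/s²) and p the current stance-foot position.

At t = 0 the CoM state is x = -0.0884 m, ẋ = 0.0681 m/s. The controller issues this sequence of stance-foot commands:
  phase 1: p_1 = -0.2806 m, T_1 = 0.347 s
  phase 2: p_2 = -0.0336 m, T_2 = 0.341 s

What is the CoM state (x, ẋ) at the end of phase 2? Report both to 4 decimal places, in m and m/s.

phase 1: p=-0.2806, T=0.347, ωT=1.143087, cosh=1.727635, sinh=1.408802; start (x,ẋ)=(-0.088400, 0.068100) → end (x,ẋ)=(0.080575, 1.009628)
phase 2: p=-0.0336, T=0.341, ωT=1.123322, cosh=1.700125, sinh=1.374928; start (x,ẋ)=(0.080575, 1.009628) → end (x,ẋ)=(0.581909, 2.233627)

x = 0.5819, ẋ = 2.2336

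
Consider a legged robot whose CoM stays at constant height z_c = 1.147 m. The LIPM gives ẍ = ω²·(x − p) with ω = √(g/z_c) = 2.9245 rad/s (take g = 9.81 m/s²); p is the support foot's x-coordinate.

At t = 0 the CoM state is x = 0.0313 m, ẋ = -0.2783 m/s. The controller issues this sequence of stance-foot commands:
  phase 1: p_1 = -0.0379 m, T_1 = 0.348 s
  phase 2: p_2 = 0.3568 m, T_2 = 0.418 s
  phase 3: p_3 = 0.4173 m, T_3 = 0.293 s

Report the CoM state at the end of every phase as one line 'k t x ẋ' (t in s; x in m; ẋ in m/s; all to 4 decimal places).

1 0.3480 -0.0441 -0.1919
2 0.7660 -0.4846 -2.1720
3 1.0590 -1.5537 -5.5664

phase 1: p=-0.0379, T=0.348, ωT=1.017726, cosh=1.564156, sinh=1.202740; start (x,ẋ)=(0.031300, -0.278300) → end (x,ẋ)=(-0.044115, -0.191900)
phase 2: p=0.3568, T=0.418, ωT=1.222441, cosh=1.844988, sinh=1.550478; start (x,ẋ)=(-0.044115, -0.191900) → end (x,ẋ)=(-0.484623, -2.171950)
phase 3: p=0.4173, T=0.293, ωT=0.856878, cosh=1.390140, sinh=0.965655; start (x,ẋ)=(-0.484623, -2.171950) → end (x,ẋ)=(-1.553666, -5.566398)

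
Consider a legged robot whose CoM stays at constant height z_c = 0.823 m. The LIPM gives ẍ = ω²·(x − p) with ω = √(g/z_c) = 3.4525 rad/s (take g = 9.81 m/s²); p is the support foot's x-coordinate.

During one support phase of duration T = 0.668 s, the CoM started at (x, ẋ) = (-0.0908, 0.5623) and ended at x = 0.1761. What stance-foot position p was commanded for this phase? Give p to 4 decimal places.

p = 0.0425

ωT = 3.4525·0.668 = 2.306270; cosh(ωT) = 5.068275, sinh(ωT) = 4.968642
x(T) = p + (x₀−p)·cosh(ωT) + (ẋ₀/ω)·sinh(ωT) ⇒ p·(1 − cosh) = x(T) − x₀·cosh − (ẋ₀/ω)·sinh
numerator   = 0.1761 − (-0.0908)·5.068275 − (0.5623/3.4525)·4.968642 = -0.172931
denominator = 1 − 5.068275 = -4.068275
p = -0.172931 / -4.068275 = 0.0425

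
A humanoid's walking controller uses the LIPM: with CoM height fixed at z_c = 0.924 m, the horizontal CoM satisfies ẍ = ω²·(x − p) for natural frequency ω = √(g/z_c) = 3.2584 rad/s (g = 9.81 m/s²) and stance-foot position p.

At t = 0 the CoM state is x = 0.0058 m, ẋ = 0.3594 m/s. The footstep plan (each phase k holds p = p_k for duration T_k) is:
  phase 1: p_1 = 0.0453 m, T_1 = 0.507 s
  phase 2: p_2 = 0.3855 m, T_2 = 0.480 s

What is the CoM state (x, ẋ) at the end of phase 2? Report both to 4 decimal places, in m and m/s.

x = 0.4166, ẋ = 0.3530

phase 1: p=0.0453, T=0.507, ωT=1.652009, cosh=2.704557, sinh=2.512893; start (x,ẋ)=(0.005800, 0.359400) → end (x,ẋ)=(0.215641, 0.648592)
phase 2: p=0.3855, T=0.480, ωT=1.564032, cosh=2.493669, sinh=2.284379; start (x,ẋ)=(0.215641, 0.648592) → end (x,ẋ)=(0.416638, 0.353040)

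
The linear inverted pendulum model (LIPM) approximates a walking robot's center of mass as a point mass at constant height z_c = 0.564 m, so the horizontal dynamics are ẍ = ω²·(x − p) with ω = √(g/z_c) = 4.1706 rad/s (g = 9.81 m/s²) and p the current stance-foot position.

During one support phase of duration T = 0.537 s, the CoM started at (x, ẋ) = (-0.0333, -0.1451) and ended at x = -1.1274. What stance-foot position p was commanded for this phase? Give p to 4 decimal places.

ωT = 4.1706·0.537 = 2.239612; cosh(ωT) = 4.748095, sinh(ωT) = 4.641595
x(T) = p + (x₀−p)·cosh(ωT) + (ẋ₀/ω)·sinh(ωT) ⇒ p·(1 − cosh) = x(T) − x₀·cosh − (ẋ₀/ω)·sinh
numerator   = -1.1274 − (-0.0333)·4.748095 − (-0.1451/4.1706)·4.641595 = -0.807802
denominator = 1 − 4.748095 = -3.748095
p = -0.807802 / -3.748095 = 0.2155

p = 0.2155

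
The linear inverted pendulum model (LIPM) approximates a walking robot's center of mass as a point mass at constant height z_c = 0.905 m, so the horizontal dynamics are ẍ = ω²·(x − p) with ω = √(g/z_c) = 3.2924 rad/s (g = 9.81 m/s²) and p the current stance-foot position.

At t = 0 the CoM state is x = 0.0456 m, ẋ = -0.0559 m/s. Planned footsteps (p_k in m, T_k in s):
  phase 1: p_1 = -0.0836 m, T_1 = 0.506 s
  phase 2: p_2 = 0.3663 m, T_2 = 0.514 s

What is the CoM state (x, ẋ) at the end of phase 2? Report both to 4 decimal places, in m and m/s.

x = 0.7181, ẋ = 1.4141

phase 1: p=-0.0836, T=0.506, ωT=1.665954, cosh=2.739865, sinh=2.550855; start (x,ẋ)=(0.045600, -0.055900) → end (x,ẋ)=(0.227081, 0.931919)
phase 2: p=0.3663, T=0.514, ωT=1.692294, cosh=2.808011, sinh=2.623914; start (x,ẋ)=(0.227081, 0.931919) → end (x,ẋ)=(0.718075, 1.414130)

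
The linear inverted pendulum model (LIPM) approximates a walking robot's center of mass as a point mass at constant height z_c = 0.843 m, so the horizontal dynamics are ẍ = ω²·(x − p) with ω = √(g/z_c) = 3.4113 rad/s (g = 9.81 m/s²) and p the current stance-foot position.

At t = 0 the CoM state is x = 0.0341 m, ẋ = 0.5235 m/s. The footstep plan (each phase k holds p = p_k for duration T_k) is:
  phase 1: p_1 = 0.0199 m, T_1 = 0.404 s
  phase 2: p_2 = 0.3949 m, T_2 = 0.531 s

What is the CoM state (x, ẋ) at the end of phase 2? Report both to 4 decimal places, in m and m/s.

x = 1.2493, ẋ = 3.1432

phase 1: p=0.0199, T=0.404, ωT=1.378165, cosh=2.109828, sinh=1.857787; start (x,ẋ)=(0.034100, 0.523500) → end (x,ẋ)=(0.334957, 1.194487)
phase 2: p=0.3949, T=0.531, ωT=1.811400, cosh=3.141218, sinh=2.977792; start (x,ẋ)=(0.334957, 1.194487) → end (x,ẋ)=(1.249297, 3.143230)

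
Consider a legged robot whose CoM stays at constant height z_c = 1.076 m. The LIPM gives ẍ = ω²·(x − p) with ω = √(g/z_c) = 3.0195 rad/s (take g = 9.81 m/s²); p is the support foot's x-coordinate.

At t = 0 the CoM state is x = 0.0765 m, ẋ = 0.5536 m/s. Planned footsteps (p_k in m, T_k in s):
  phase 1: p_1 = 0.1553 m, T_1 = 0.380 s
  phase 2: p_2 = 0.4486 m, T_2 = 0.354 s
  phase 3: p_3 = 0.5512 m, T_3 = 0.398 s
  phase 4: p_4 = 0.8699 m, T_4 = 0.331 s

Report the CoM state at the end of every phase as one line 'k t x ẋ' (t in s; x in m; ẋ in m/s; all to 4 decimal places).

phase 1: p=0.1553, T=0.380, ωT=1.147410, cosh=1.733741, sinh=1.416283; start (x,ẋ)=(0.076500, 0.553600) → end (x,ẋ)=(0.278345, 0.622813)
phase 2: p=0.4486, T=0.354, ωT=1.068903, cosh=1.627784, sinh=1.284399; start (x,ẋ)=(0.278345, 0.622813) → end (x,ẋ)=(0.436386, 0.353515)
phase 3: p=0.5512, T=0.398, ωT=1.201761, cosh=1.813317, sinh=1.512652; start (x,ẋ)=(0.436386, 0.353515) → end (x,ẋ)=(0.520104, 0.116628)
phase 4: p=0.8699, T=0.331, ωT=0.999455, cosh=1.542440, sinh=1.174360; start (x,ẋ)=(0.520104, 0.116628) → end (x,ẋ)=(0.375720, -1.060479)

1 0.3800 0.2783 0.6228
2 0.7340 0.4364 0.3535
3 1.1320 0.5201 0.1166
4 1.4630 0.3757 -1.0605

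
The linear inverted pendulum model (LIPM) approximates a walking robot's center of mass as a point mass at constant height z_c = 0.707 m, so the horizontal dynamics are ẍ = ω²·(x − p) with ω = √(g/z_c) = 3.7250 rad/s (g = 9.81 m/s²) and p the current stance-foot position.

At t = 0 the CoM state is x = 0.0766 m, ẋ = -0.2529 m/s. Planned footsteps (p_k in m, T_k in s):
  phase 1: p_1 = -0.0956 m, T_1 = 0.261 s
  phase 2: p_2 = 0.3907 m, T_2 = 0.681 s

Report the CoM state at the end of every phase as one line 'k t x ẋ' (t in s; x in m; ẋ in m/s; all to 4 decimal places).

1 0.2610 0.0877 0.3445
2 0.9420 -0.9553 -4.8973

phase 1: p=-0.0956, T=0.261, ωT=0.972225, cosh=1.511030, sinh=1.132790; start (x,ẋ)=(0.076600, -0.252900) → end (x,ẋ)=(0.087691, 0.344483)
phase 2: p=0.3907, T=0.681, ωT=2.536725, cosh=6.358669, sinh=6.279544; start (x,ẋ)=(0.087691, 0.344483) → end (x,ẋ)=(-0.955308, -4.897314)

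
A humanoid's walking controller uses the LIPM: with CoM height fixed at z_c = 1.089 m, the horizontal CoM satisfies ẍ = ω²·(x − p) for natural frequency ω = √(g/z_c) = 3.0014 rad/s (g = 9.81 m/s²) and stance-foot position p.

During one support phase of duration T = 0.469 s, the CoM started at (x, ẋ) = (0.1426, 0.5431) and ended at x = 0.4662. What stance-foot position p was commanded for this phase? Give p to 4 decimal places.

p = 0.1632

ωT = 3.0014·0.469 = 1.407657; cosh(ωT) = 2.165542, sinh(ωT) = 1.920826
x(T) = p + (x₀−p)·cosh(ωT) + (ẋ₀/ω)·sinh(ωT) ⇒ p·(1 − cosh) = x(T) − x₀·cosh − (ẋ₀/ω)·sinh
numerator   = 0.4662 − (0.1426)·2.165542 − (0.5431/3.0014)·1.920826 = -0.190178
denominator = 1 − 2.165542 = -1.165542
p = -0.190178 / -1.165542 = 0.1632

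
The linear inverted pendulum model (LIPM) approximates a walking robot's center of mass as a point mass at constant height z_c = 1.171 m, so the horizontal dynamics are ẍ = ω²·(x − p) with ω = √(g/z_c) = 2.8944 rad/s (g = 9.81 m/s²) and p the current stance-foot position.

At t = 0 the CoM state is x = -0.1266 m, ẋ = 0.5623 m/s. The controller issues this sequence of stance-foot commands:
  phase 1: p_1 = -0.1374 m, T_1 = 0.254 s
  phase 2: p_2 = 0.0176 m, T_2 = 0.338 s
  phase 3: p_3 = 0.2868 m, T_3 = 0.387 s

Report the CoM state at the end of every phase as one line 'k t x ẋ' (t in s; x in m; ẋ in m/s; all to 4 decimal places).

1 0.2540 0.0325 0.7463
2 0.5920 0.3347 1.1821
3 0.9790 0.9273 2.1944

phase 1: p=-0.1374, T=0.254, ωT=0.735178, cosh=1.282636, sinh=0.803216; start (x,ẋ)=(-0.126600, 0.562300) → end (x,ẋ)=(0.032495, 0.746335)
phase 2: p=0.0176, T=0.338, ωT=0.978307, cosh=1.517948, sinh=1.142001; start (x,ẋ)=(0.032495, 0.746335) → end (x,ẋ)=(0.334680, 1.182130)
phase 3: p=0.2868, T=0.387, ωT=1.120133, cosh=1.695749, sinh=1.369512; start (x,ẋ)=(0.334680, 1.182130) → end (x,ẋ)=(0.927328, 2.194387)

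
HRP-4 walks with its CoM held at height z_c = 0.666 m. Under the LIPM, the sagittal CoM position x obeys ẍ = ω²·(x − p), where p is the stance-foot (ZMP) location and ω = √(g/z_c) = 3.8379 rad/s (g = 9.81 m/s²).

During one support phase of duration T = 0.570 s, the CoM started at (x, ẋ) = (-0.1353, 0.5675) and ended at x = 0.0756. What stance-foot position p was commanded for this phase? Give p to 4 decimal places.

ωT = 3.8379·0.570 = 2.187603; cosh(ωT) = 4.513003, sinh(ωT) = 4.400818
x(T) = p + (x₀−p)·cosh(ωT) + (ẋ₀/ω)·sinh(ωT) ⇒ p·(1 − cosh) = x(T) − x₀·cosh − (ẋ₀/ω)·sinh
numerator   = 0.0756 − (-0.1353)·4.513003 − (0.5675/3.8379)·4.400818 = 0.035472
denominator = 1 − 4.513003 = -3.513003
p = 0.035472 / -3.513003 = -0.0101

p = -0.0101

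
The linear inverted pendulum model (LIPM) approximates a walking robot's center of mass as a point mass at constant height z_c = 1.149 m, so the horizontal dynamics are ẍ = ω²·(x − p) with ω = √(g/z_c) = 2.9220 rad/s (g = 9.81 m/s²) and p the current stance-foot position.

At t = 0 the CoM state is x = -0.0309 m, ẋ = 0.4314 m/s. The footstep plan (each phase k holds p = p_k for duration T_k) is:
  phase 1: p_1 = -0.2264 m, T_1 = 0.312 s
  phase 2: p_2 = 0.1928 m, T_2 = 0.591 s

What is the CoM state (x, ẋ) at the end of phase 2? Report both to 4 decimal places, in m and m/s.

x = 1.3794, ẋ = 3.6751

phase 1: p=-0.2264, T=0.312, ωT=0.911664, cosh=1.445157, sinh=1.043302; start (x,ẋ)=(-0.030900, 0.431400) → end (x,ẋ)=(0.210160, 1.219428)
phase 2: p=0.1928, T=0.591, ωT=1.726902, cosh=2.900520, sinh=2.722686; start (x,ẋ)=(0.210160, 1.219428) → end (x,ẋ)=(1.379402, 3.675088)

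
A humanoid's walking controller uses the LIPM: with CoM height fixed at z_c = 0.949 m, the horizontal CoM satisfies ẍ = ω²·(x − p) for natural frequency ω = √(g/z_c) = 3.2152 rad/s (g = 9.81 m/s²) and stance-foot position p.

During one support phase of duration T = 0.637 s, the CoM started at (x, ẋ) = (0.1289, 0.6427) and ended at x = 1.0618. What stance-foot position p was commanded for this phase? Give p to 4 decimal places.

p = 0.0708

ωT = 3.2152·0.637 = 2.048082; cosh(ωT) = 3.941001, sinh(ωT) = 3.812019
x(T) = p + (x₀−p)·cosh(ωT) + (ẋ₀/ω)·sinh(ωT) ⇒ p·(1 − cosh) = x(T) − x₀·cosh − (ẋ₀/ω)·sinh
numerator   = 1.0618 − (0.1289)·3.941001 − (0.6427/3.2152)·3.812019 = -0.208196
denominator = 1 − 3.941001 = -2.941001
p = -0.208196 / -2.941001 = 0.0708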